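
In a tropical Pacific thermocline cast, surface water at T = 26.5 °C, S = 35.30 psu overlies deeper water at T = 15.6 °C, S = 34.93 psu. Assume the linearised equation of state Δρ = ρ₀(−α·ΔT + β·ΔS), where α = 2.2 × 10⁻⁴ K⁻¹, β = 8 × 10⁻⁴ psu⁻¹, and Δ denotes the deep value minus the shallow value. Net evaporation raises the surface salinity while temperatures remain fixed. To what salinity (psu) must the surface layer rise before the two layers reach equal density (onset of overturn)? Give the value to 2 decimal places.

37.93 psu

Neutral buoyancy requires −α(T_deep − T_surf) + β(S_deep − S_surf′) = 0.
S_surf′ = S_deep − (α/β)·ΔT = 34.93 − (2.2 × 10⁻⁴/8 × 10⁻⁴)·(-10.9) = 37.9275 psu.
Increase required: 37.9275 − 35.30 = 2.6275 psu.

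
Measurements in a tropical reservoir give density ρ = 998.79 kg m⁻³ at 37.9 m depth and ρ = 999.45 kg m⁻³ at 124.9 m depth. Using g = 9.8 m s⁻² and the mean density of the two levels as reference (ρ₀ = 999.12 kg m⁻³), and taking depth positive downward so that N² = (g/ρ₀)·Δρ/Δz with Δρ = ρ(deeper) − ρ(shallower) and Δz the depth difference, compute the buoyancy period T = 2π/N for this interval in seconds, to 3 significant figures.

728 s

Δρ = 999.45 − 998.79 = 0.66 kg m⁻³ over Δz = 124.9 − 37.9 = 87 m.
N² = (9.8/999.12) × (0.66/87) = 7.4410 × 10⁻⁵ s⁻².
N = √(7.4410 × 10⁻⁵) = 8.6261 × 10⁻³ rad s⁻¹, so T = 2π/N = 728.39 s ≈ 728 s.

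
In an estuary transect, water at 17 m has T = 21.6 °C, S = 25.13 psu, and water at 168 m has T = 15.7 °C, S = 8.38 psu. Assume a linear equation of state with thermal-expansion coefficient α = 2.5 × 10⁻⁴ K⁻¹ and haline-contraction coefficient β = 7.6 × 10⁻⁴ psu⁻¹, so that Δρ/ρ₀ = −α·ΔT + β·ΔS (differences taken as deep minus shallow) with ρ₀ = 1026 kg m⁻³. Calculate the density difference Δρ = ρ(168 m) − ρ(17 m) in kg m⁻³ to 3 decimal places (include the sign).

-11.548 kg m⁻³

ΔT = -5.9 K, ΔS = -16.75 psu (deep − shallow).
Δρ/ρ₀ = −(2.5 × 10⁻⁴)(-5.9) + (7.6 × 10⁻⁴)(-16.75) = -0.011255.
Δρ = 1026 × (-0.011255) = -11.548 kg m⁻³.
Negative Δρ: lighter below, statically unstable.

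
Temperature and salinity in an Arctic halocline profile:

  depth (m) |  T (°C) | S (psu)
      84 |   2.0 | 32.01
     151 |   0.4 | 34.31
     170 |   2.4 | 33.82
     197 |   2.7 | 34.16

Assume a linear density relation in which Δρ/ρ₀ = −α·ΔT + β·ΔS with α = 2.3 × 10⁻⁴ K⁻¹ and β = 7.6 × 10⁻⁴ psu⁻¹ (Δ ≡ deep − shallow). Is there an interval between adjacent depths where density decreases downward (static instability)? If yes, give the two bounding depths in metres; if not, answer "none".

151–170 m

Evaluate Δρ/ρ₀ = −αΔT + βΔS across each adjacent pair:
  84–151 m: −αΔT+βΔS = −(2.3 × 10⁻⁴)(-1.6)+(7.6 × 10⁻⁴)(+2.30) = 2.1 × 10⁻³ → stable
  151–170 m: −αΔT+βΔS = −(2.3 × 10⁻⁴)(+2.0)+(7.6 × 10⁻⁴)(-0.49) = -8.3 × 10⁻⁴ → UNSTABLE
  170–197 m: −αΔT+βΔS = −(2.3 × 10⁻⁴)(+0.3)+(7.6 × 10⁻⁴)(+0.34) = 1.9 × 10⁻⁴ → stable
The 151–170 m interval has Δρ < 0: lighter water underlies denser water.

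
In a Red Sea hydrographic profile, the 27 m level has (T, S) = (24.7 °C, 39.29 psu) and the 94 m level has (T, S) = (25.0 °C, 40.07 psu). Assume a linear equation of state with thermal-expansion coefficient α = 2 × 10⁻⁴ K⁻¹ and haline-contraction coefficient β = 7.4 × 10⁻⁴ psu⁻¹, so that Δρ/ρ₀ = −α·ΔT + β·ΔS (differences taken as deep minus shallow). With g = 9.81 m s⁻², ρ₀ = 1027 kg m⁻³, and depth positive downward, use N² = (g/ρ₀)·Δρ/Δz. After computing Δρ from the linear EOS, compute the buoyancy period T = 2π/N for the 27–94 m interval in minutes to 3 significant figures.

12.0 min

ΔT = +0.3 K, ΔS = +0.78 psu (deep − shallow).
Δρ/ρ₀ = −αΔT + βΔS = -6.00 × 10⁻⁵ + 5.772 × 10⁻⁴ = 5.172 × 10⁻⁴, so Δρ ≈ 0.5312 kg m⁻³.
N² = (g/ρ₀)·Δρ/Δz = g·(Δρ/ρ₀)/Δz = 9.81 × 5.172 × 10⁻⁴ / 67 = 7.5727 × 10⁻⁵ s⁻².
N = √(7.5727 × 10⁻⁵) = 8.7021 × 10⁻³ rad s⁻¹ → T = 2π/N = 722.03 s = 12.034 min ≈ 12.0 min.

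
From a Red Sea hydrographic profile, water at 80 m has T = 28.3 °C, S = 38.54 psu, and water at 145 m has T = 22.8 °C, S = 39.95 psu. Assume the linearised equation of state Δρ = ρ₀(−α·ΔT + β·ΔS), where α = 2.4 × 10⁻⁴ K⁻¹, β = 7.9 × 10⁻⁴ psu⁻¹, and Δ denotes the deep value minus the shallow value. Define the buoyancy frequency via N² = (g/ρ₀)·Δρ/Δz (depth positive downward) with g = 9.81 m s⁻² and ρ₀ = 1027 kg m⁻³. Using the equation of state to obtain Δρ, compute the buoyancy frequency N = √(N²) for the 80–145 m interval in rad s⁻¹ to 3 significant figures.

ΔT = -5.5 K, ΔS = +1.41 psu (deep − shallow).
Δρ/ρ₀ = −αΔT + βΔS = 1.32 × 10⁻³ + 1.1139 × 10⁻³ = 2.4339 × 10⁻³, so Δρ ≈ 2.500 kg m⁻³.
N² = (g/ρ₀)·Δρ/Δz = g·(Δρ/ρ₀)/Δz = 9.81 × 2.4339 × 10⁻³ / 65 = 3.6733 × 10⁻⁴ s⁻².
N = √(3.6733 × 10⁻⁴) = 0.019166 rad s⁻¹ ≈ 0.0192 rad s⁻¹.

0.0192 rad s⁻¹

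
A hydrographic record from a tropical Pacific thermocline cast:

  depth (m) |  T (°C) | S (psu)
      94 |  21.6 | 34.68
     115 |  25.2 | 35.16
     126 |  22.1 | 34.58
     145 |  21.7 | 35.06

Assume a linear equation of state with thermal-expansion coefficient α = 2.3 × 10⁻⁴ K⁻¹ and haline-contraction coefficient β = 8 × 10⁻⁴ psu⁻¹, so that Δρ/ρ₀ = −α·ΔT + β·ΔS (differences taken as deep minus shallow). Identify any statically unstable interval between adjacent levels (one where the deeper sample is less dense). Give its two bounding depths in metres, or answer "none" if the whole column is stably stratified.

Evaluate Δρ/ρ₀ = −αΔT + βΔS across each adjacent pair:
  94–115 m: −αΔT+βΔS = −(2.3 × 10⁻⁴)(+3.6)+(8 × 10⁻⁴)(+0.48) = -4.4 × 10⁻⁴ → UNSTABLE
  115–126 m: −αΔT+βΔS = −(2.3 × 10⁻⁴)(-3.1)+(8 × 10⁻⁴)(-0.58) = 2.5 × 10⁻⁴ → stable
  126–145 m: −αΔT+βΔS = −(2.3 × 10⁻⁴)(-0.4)+(8 × 10⁻⁴)(+0.48) = 4.8 × 10⁻⁴ → stable
The 94–115 m interval has Δρ < 0: lighter water underlies denser water.

94–115 m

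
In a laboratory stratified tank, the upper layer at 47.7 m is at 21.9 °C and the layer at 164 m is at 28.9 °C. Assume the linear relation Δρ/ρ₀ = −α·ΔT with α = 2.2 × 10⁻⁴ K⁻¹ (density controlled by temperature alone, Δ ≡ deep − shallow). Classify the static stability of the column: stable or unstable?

ΔT = 28.9 − 21.9 = +7.0 K, so Δρ/ρ₀ = −αΔT = -1.54 × 10⁻³.
Δρ/ρ₀ < 0, so Δρ < 0: deeper water is lighter → statically unstable; the column would overturn.

unstable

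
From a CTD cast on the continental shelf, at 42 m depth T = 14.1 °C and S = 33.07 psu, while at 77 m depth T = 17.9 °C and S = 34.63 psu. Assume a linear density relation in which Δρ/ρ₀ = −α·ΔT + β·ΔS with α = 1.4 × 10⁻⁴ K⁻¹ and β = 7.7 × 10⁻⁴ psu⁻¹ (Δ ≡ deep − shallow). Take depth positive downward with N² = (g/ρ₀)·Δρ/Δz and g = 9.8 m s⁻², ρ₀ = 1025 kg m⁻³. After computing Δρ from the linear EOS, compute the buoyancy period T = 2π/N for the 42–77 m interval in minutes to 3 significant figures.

ΔT = +3.8 K, ΔS = +1.56 psu (deep − shallow).
Δρ/ρ₀ = −αΔT + βΔS = -5.32 × 10⁻⁴ + 1.2012 × 10⁻³ = 6.692 × 10⁻⁴, so Δρ ≈ 0.6859 kg m⁻³.
N² = (g/ρ₀)·Δρ/Δz = g·(Δρ/ρ₀)/Δz = 9.8 × 6.692 × 10⁻⁴ / 35 = 1.8738 × 10⁻⁴ s⁻².
N = √(1.8738 × 10⁻⁴) = 0.013689 rad s⁻¹ → T = 2π/N = 459.00 s = 7.6500 min ≈ 7.65 min.

7.65 min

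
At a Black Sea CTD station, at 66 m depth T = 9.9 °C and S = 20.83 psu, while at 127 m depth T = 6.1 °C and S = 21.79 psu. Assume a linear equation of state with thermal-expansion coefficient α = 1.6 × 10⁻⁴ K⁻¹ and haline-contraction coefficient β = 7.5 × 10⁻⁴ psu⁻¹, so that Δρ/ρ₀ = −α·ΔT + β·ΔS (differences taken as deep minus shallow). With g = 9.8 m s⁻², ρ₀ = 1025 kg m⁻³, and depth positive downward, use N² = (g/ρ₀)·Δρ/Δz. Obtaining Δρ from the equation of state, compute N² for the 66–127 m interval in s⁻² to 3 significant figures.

ΔT = -3.8 K, ΔS = +0.96 psu (deep − shallow).
Δρ/ρ₀ = −αΔT + βΔS = 6.08 × 10⁻⁴ + 7.20 × 10⁻⁴ = 1.328 × 10⁻³, so Δρ ≈ 1.361 kg m⁻³.
N² = (g/ρ₀)·Δρ/Δz = g·(Δρ/ρ₀)/Δz = 9.8 × 1.328 × 10⁻³ / 61 = 2.1335 × 10⁻⁴ s⁻² ≈ 2.13 × 10⁻⁴ s⁻².

2.13 × 10⁻⁴ s⁻²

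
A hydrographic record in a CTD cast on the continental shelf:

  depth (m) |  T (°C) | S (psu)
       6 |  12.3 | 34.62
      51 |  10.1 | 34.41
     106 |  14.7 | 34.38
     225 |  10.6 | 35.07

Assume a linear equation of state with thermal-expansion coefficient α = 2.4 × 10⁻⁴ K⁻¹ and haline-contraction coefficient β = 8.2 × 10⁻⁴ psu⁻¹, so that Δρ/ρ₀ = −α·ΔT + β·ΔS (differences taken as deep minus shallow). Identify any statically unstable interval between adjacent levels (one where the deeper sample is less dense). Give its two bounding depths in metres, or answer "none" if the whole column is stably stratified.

Evaluate Δρ/ρ₀ = −αΔT + βΔS across each adjacent pair:
  6–51 m: −αΔT+βΔS = −(2.4 × 10⁻⁴)(-2.2)+(8.2 × 10⁻⁴)(-0.21) = 3.6 × 10⁻⁴ → stable
  51–106 m: −αΔT+βΔS = −(2.4 × 10⁻⁴)(+4.6)+(8.2 × 10⁻⁴)(-0.03) = -1.1 × 10⁻³ → UNSTABLE
  106–225 m: −αΔT+βΔS = −(2.4 × 10⁻⁴)(-4.1)+(8.2 × 10⁻⁴)(+0.69) = 1.5 × 10⁻³ → stable
The 51–106 m interval has Δρ < 0: lighter water underlies denser water.

51–106 m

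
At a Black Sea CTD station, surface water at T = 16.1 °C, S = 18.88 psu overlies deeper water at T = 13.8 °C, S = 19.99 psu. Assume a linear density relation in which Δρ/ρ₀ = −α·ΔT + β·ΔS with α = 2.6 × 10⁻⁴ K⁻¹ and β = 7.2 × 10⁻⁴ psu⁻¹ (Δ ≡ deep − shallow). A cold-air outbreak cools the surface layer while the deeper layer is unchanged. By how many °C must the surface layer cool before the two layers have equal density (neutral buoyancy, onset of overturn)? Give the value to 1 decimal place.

5.4 °C

Neutral buoyancy requires Δρ = 0, i.e. −α(T_deep − T_surf′) + β(S_deep − S_surf) = 0.
T_surf′ = T_deep − (β/α)·ΔS = 13.8 − (7.2 × 10⁻⁴/2.6 × 10⁻⁴)·(+1.11) = 10.726 °C.
Cooling required: 16.1 − (10.726) = 5.374 °C.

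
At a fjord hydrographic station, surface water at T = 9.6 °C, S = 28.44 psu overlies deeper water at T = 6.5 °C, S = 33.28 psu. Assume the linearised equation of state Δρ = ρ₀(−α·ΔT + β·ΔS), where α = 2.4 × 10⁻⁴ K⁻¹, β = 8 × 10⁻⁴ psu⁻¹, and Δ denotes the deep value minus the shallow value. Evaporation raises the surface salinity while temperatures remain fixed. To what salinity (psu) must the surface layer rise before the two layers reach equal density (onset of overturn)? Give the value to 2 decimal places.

Neutral buoyancy requires −α(T_deep − T_surf) + β(S_deep − S_surf′) = 0.
S_surf′ = S_deep − (α/β)·ΔT = 33.28 − (2.4 × 10⁻⁴/8 × 10⁻⁴)·(-3.1) = 34.2100 psu.
Increase required: 34.2100 − 28.44 = 5.7700 psu.

34.21 psu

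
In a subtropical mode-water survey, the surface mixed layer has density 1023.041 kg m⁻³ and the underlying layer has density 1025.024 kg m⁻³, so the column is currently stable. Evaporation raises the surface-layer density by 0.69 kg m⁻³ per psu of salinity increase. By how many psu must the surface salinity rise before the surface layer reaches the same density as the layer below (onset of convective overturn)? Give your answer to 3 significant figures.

Density deficit of the surface layer: 1025.024 − 1023.041 = 1.983 kg m⁻³.
Required change = 1.983 / 0.69 = 2.87 psu.

2.87 psu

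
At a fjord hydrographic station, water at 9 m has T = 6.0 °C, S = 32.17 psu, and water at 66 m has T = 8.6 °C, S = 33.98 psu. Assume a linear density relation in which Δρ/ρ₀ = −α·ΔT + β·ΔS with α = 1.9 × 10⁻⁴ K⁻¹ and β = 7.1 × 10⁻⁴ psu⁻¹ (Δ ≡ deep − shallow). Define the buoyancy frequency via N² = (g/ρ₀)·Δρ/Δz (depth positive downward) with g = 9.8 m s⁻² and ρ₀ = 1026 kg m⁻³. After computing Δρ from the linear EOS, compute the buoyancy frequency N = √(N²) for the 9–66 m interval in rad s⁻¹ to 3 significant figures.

ΔT = +2.6 K, ΔS = +1.81 psu (deep − shallow).
Δρ/ρ₀ = −αΔT + βΔS = -4.94 × 10⁻⁴ + 1.2851 × 10⁻³ = 7.911 × 10⁻⁴, so Δρ ≈ 0.8117 kg m⁻³.
N² = (g/ρ₀)·Δρ/Δz = g·(Δρ/ρ₀)/Δz = 9.8 × 7.911 × 10⁻⁴ / 57 = 1.3601 × 10⁻⁴ s⁻².
N = √(1.3601 × 10⁻⁴) = 0.011662 rad s⁻¹ ≈ 0.0117 rad s⁻¹.

0.0117 rad s⁻¹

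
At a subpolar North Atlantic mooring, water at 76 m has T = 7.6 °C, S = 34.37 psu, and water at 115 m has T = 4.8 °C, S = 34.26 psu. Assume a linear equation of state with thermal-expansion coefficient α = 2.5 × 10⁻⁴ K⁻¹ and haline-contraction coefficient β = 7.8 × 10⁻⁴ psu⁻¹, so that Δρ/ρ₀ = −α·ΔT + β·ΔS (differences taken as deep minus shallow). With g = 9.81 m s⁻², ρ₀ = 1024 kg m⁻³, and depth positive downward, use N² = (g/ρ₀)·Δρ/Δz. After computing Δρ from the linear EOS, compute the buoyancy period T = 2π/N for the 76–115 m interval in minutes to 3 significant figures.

ΔT = -2.8 K, ΔS = -0.11 psu (deep − shallow).
Δρ/ρ₀ = −αΔT + βΔS = 7.00 × 10⁻⁴ − 8.58 × 10⁻⁵ = 6.142 × 10⁻⁴, so Δρ ≈ 0.6289 kg m⁻³.
N² = (g/ρ₀)·Δρ/Δz = g·(Δρ/ρ₀)/Δz = 9.81 × 6.142 × 10⁻⁴ / 39 = 1.5449 × 10⁻⁴ s⁻².
N = √(1.5449 × 10⁻⁴) = 0.012429 rad s⁻¹ → T = 2π/N = 505.53 s = 8.4255 min ≈ 8.43 min.

8.43 min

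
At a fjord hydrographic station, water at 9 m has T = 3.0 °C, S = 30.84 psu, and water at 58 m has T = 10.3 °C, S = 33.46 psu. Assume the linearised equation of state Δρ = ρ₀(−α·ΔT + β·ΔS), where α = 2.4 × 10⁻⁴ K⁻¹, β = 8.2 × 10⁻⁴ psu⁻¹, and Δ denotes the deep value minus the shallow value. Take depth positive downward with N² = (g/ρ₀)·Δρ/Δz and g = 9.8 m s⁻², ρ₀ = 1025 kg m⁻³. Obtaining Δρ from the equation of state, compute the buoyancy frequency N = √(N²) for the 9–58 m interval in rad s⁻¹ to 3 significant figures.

8.90 × 10⁻³ rad s⁻¹

ΔT = +7.3 K, ΔS = +2.62 psu (deep − shallow).
Δρ/ρ₀ = −αΔT + βΔS = -1.752 × 10⁻³ + 2.1484 × 10⁻³ = 3.964 × 10⁻⁴, so Δρ ≈ 0.4063 kg m⁻³.
N² = (g/ρ₀)·Δρ/Δz = g·(Δρ/ρ₀)/Δz = 9.8 × 3.964 × 10⁻⁴ / 49 = 7.9280 × 10⁻⁵ s⁻².
N = √(7.9280 × 10⁻⁵) = 8.9039 × 10⁻³ rad s⁻¹ ≈ 8.90 × 10⁻³ rad s⁻¹.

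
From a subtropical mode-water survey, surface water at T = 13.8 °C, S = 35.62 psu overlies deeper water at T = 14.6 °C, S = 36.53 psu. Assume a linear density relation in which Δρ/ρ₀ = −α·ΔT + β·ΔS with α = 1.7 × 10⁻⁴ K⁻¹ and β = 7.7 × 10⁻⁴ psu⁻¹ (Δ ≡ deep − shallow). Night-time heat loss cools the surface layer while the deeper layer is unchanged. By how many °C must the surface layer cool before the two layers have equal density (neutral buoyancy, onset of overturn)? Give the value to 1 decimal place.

3.3 °C

Neutral buoyancy requires Δρ = 0, i.e. −α(T_deep − T_surf′) + β(S_deep − S_surf) = 0.
T_surf′ = T_deep − (β/α)·ΔS = 14.6 − (7.7 × 10⁻⁴/1.7 × 10⁻⁴)·(+0.91) = 10.478 °C.
Cooling required: 13.8 − (10.478) = 3.322 °C.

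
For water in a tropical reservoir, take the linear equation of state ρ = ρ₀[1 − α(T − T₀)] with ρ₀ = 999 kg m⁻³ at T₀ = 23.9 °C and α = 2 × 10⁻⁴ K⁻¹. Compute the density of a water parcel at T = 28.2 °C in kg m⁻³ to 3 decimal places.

998.141 kg m⁻³

T − T₀ = +4.3 K.
Bracket = 1 − α·(+4.3) = 1 + (-8.60 × 10⁻⁴) = 0.9991400.
ρ = 999 × 0.9991400 = 998.141 kg m⁻³.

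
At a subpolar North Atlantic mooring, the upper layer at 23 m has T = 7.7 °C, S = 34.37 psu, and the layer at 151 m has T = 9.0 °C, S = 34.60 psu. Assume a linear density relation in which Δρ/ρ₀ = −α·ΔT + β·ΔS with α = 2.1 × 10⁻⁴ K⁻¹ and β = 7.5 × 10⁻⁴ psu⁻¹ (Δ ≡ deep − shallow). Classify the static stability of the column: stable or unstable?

ΔT = 9.0 − 7.7 = +1.3 K and ΔS = 34.60 − 34.37 = +0.23 psu (deep − shallow).
−αΔT = -2.73 × 10⁻⁴; βΔS = 1.725 × 10⁻⁴; sum Δρ/ρ₀ = -1.005 × 10⁻⁴.
Δρ/ρ₀ < 0, so Δρ < 0: deeper water is lighter → statically unstable; the column would overturn.

unstable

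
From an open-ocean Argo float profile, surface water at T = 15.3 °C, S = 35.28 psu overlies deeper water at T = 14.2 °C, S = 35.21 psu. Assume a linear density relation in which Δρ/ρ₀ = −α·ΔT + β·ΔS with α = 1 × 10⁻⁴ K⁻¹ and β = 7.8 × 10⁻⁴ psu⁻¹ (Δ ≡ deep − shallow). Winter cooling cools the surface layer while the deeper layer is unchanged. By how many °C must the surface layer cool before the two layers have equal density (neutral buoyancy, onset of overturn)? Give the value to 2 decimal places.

0.55 °C

Neutral buoyancy requires Δρ = 0, i.e. −α(T_deep − T_surf′) + β(S_deep − S_surf) = 0.
T_surf′ = T_deep − (β/α)·ΔS = 14.2 − (7.8 × 10⁻⁴/1 × 10⁻⁴)·(-0.07) = 14.7460 °C.
Cooling required: 15.3 − (14.7460) = 0.5540 °C.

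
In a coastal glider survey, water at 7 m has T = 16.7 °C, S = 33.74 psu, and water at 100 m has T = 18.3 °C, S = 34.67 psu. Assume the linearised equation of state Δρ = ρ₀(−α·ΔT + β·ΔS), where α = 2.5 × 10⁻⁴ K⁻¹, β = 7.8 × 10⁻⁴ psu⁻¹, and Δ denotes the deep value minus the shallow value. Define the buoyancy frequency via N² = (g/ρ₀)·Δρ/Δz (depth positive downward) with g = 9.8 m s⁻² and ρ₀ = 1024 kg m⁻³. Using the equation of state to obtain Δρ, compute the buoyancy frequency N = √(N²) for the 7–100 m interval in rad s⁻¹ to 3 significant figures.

ΔT = +1.6 K, ΔS = +0.93 psu (deep − shallow).
Δρ/ρ₀ = −αΔT + βΔS = -4.00 × 10⁻⁴ + 7.254 × 10⁻⁴ = 3.254 × 10⁻⁴, so Δρ ≈ 0.3332 kg m⁻³.
N² = (g/ρ₀)·Δρ/Δz = g·(Δρ/ρ₀)/Δz = 9.8 × 3.254 × 10⁻⁴ / 93 = 3.4289 × 10⁻⁵ s⁻².
N = √(3.4289 × 10⁻⁵) = 5.8557 × 10⁻³ rad s⁻¹ ≈ 5.86 × 10⁻³ rad s⁻¹.

5.86 × 10⁻³ rad s⁻¹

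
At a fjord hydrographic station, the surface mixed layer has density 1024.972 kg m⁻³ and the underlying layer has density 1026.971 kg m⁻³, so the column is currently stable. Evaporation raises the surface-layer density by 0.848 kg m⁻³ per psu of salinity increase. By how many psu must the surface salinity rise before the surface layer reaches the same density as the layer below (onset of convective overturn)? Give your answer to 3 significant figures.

2.36 psu

Density deficit of the surface layer: 1026.971 − 1024.972 = 1.999 kg m⁻³.
Required change = 1.999 / 0.848 = 2.36 psu.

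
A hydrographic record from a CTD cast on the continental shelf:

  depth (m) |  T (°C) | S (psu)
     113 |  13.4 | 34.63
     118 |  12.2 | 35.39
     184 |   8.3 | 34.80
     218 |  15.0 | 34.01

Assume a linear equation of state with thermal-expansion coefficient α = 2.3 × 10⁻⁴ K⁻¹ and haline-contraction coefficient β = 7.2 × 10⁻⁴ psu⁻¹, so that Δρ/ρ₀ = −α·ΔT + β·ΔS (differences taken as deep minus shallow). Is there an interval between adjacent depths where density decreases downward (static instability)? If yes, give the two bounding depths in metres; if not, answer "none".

Evaluate Δρ/ρ₀ = −αΔT + βΔS across each adjacent pair:
  113–118 m: −αΔT+βΔS = −(2.3 × 10⁻⁴)(-1.2)+(7.2 × 10⁻⁴)(+0.76) = 8.2 × 10⁻⁴ → stable
  118–184 m: −αΔT+βΔS = −(2.3 × 10⁻⁴)(-3.9)+(7.2 × 10⁻⁴)(-0.59) = 4.7 × 10⁻⁴ → stable
  184–218 m: −αΔT+βΔS = −(2.3 × 10⁻⁴)(+6.7)+(7.2 × 10⁻⁴)(-0.79) = -2.1 × 10⁻³ → UNSTABLE
The 184–218 m interval has Δρ < 0: lighter water underlies denser water.

184–218 m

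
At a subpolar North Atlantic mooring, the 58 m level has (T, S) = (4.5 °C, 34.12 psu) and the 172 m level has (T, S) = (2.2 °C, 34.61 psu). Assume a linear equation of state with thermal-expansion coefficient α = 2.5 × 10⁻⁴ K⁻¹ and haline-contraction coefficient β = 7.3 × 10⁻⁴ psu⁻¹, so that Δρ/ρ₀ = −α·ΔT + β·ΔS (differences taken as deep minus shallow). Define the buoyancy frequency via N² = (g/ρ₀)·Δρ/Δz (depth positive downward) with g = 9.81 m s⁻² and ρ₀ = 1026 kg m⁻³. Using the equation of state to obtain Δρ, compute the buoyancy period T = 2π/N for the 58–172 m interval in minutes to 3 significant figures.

11.7 min

ΔT = -2.3 K, ΔS = +0.49 psu (deep − shallow).
Δρ/ρ₀ = −αΔT + βΔS = 5.75 × 10⁻⁴ + 3.577 × 10⁻⁴ = 9.327 × 10⁻⁴, so Δρ ≈ 0.9570 kg m⁻³.
N² = (g/ρ₀)·Δρ/Δz = g·(Δρ/ρ₀)/Δz = 9.81 × 9.327 × 10⁻⁴ / 114 = 8.0261 × 10⁻⁵ s⁻².
N = √(8.0261 × 10⁻⁵) = 8.9589 × 10⁻³ rad s⁻¹ → T = 2π/N = 701.33 s = 11.689 min ≈ 11.7 min.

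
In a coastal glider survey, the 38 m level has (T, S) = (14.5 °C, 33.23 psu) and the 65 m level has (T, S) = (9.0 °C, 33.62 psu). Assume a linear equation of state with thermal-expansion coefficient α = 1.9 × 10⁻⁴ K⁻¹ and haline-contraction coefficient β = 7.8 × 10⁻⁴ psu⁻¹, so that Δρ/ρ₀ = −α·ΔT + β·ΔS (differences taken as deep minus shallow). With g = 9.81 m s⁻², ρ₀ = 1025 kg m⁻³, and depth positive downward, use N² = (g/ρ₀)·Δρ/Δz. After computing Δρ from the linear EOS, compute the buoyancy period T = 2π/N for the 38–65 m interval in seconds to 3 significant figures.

ΔT = -5.5 K, ΔS = +0.39 psu (deep − shallow).
Δρ/ρ₀ = −αΔT + βΔS = 1.045 × 10⁻³ + 3.042 × 10⁻⁴ = 1.3492 × 10⁻³, so Δρ ≈ 1.383 kg m⁻³.
N² = (g/ρ₀)·Δρ/Δz = g·(Δρ/ρ₀)/Δz = 9.81 × 1.3492 × 10⁻³ / 27 = 4.9021 × 10⁻⁴ s⁻².
N = √(4.9021 × 10⁻⁴) = 0.022141 rad s⁻¹ → T = 2π/N = 283.78 s ≈ 284 s.

284 s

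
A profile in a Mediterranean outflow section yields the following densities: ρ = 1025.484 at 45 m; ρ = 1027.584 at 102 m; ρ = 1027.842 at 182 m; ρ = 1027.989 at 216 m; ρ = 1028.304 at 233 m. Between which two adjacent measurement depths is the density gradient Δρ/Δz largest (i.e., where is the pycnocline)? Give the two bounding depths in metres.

45–102 m

Compute the density gradient over each adjacent pair:
  45–102 m: Δρ/Δz = 2.100/57 = 0.037 kg m⁻⁴
  102–182 m: Δρ/Δz = 0.258/80 = 3.2 × 10⁻³ kg m⁻⁴
  182–216 m: Δρ/Δz = 0.147/34 = 4.3 × 10⁻³ kg m⁻⁴
  216–233 m: Δρ/Δz = 0.315/17 = 0.019 kg m⁻⁴
The largest gradient is in the 45–102 m interval — the pycnocline.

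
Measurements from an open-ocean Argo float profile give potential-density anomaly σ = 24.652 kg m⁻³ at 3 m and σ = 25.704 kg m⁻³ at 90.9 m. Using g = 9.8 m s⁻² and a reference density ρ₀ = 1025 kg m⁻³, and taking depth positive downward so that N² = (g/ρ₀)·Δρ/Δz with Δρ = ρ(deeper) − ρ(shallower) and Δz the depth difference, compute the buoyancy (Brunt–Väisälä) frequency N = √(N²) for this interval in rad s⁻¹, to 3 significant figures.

Δρ = 1025.704 − 1024.652 = 1.052 kg m⁻³ over Δz = 90.9 − 3 = 87.9 m.
N² = (9.8/1025) × (1.052/87.9) = 1.1443 × 10⁻⁴ s⁻².
N = √(1.1443 × 10⁻⁴) = 0.010697 rad s⁻¹ ≈ 0.0107 rad s⁻¹.

0.0107 rad s⁻¹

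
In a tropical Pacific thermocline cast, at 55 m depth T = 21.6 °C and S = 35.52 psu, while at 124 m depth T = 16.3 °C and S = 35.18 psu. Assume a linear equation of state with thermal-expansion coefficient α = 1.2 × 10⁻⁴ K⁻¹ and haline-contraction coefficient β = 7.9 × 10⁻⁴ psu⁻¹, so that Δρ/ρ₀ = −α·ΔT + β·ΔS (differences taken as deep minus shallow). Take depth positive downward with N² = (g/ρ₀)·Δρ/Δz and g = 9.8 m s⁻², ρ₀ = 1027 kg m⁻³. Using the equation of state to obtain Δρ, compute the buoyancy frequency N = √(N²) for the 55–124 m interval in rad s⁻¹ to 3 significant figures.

ΔT = -5.3 K, ΔS = -0.34 psu (deep − shallow).
Δρ/ρ₀ = −αΔT + βΔS = 6.36 × 10⁻⁴ − 2.686 × 10⁻⁴ = 3.674 × 10⁻⁴, so Δρ ≈ 0.3773 kg m⁻³.
N² = (g/ρ₀)·Δρ/Δz = g·(Δρ/ρ₀)/Δz = 9.8 × 3.674 × 10⁻⁴ / 69 = 5.2181 × 10⁻⁵ s⁻².
N = √(5.2181 × 10⁻⁵) = 7.2236 × 10⁻³ rad s⁻¹ ≈ 7.22 × 10⁻³ rad s⁻¹.

7.22 × 10⁻³ rad s⁻¹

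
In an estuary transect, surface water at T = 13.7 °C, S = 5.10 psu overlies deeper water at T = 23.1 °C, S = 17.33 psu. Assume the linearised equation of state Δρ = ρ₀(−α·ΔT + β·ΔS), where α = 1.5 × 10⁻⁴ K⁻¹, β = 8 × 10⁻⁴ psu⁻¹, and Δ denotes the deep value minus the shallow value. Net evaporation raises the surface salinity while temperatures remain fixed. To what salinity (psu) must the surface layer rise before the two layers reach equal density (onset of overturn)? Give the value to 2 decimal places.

15.57 psu

Neutral buoyancy requires −α(T_deep − T_surf) + β(S_deep − S_surf′) = 0.
S_surf′ = S_deep − (α/β)·ΔT = 17.33 − (1.5 × 10⁻⁴/8 × 10⁻⁴)·(+9.4) = 15.5675 psu.
Increase required: 15.5675 − 5.10 = 10.4675 psu.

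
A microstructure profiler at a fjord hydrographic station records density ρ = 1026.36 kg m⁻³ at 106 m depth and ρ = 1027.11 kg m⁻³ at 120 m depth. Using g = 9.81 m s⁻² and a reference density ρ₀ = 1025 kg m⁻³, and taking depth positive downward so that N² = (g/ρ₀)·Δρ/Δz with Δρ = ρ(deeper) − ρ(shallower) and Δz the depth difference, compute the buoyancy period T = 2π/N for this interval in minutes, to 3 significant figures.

4.62 min

Δρ = 1027.11 − 1026.36 = 0.75 kg m⁻³ over Δz = 120 − 106 = 14 m.
N² = (9.81/1025) × (0.75/14) = 5.1272 × 10⁻⁴ s⁻².
N = √(5.1272 × 10⁻⁴) = 0.022643 rad s⁻¹, so T = 2π/N = 277.49 s = 4.6248 min ≈ 4.62 min.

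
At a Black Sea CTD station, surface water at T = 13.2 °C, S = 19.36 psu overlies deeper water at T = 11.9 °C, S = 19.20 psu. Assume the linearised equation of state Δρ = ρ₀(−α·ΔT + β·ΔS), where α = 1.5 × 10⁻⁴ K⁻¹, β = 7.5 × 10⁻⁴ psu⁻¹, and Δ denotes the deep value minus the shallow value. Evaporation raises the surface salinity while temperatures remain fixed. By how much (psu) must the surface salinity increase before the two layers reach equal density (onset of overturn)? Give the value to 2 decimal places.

Neutral buoyancy requires −α(T_deep − T_surf) + β(S_deep − S_surf′) = 0.
S_surf′ = S_deep − (α/β)·ΔT = 19.20 − (1.5 × 10⁻⁴/7.5 × 10⁻⁴)·(-1.3) = 19.4600 psu.
Increase required: 19.4600 − 19.36 = 0.1000 psu.

0.10 psu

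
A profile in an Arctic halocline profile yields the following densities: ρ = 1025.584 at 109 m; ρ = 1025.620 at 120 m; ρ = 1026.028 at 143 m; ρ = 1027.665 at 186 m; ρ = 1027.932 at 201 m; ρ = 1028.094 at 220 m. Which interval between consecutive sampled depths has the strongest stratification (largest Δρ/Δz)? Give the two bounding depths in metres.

143–186 m

Compute the density gradient over each adjacent pair:
  109–120 m: Δρ/Δz = 0.036/11 = 3.3 × 10⁻³ kg m⁻⁴
  120–143 m: Δρ/Δz = 0.408/23 = 0.018 kg m⁻⁴
  143–186 m: Δρ/Δz = 1.637/43 = 0.038 kg m⁻⁴
  186–201 m: Δρ/Δz = 0.267/15 = 0.018 kg m⁻⁴
  201–220 m: Δρ/Δz = 0.162/19 = 8.5 × 10⁻³ kg m⁻⁴
The largest gradient is in the 143–186 m interval — the pycnocline.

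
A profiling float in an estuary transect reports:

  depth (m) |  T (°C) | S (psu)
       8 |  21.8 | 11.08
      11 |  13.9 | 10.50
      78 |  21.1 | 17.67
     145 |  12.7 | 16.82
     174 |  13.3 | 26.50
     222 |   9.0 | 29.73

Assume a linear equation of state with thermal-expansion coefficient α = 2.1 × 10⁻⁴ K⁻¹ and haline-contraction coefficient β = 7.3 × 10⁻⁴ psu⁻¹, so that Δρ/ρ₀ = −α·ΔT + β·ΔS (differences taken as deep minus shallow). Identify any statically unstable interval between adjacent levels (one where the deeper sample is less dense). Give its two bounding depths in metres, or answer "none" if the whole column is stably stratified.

Evaluate Δρ/ρ₀ = −αΔT + βΔS across each adjacent pair:
  8–11 m: −αΔT+βΔS = −(2.1 × 10⁻⁴)(-7.9)+(7.3 × 10⁻⁴)(-0.58) = 1.2 × 10⁻³ → stable
  11–78 m: −αΔT+βΔS = −(2.1 × 10⁻⁴)(+7.2)+(7.3 × 10⁻⁴)(+7.17) = 3.7 × 10⁻³ → stable
  78–145 m: −αΔT+βΔS = −(2.1 × 10⁻⁴)(-8.4)+(7.3 × 10⁻⁴)(-0.85) = 1.1 × 10⁻³ → stable
  145–174 m: −αΔT+βΔS = −(2.1 × 10⁻⁴)(+0.6)+(7.3 × 10⁻⁴)(+9.68) = 6.9 × 10⁻³ → stable
  174–222 m: −αΔT+βΔS = −(2.1 × 10⁻⁴)(-4.3)+(7.3 × 10⁻⁴)(+3.23) = 3.3 × 10⁻³ → stable
Every interval has Δρ > 0: the column is stably stratified throughout.

none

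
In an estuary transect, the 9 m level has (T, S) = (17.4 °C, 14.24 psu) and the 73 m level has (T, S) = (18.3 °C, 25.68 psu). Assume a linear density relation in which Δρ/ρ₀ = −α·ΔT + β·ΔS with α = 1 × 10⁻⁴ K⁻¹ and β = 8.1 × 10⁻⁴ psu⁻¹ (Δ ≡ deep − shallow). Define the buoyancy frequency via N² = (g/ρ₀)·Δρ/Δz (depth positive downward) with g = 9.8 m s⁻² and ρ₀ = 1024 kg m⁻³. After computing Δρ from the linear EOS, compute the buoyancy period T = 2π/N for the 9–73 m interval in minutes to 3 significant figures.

ΔT = +0.9 K, ΔS = +11.44 psu (deep − shallow).
Δρ/ρ₀ = −αΔT + βΔS = -9.00 × 10⁻⁵ + 9.2664 × 10⁻³ = 9.1764 × 10⁻³, so Δρ ≈ 9.397 kg m⁻³.
N² = (g/ρ₀)·Δρ/Δz = g·(Δρ/ρ₀)/Δz = 9.8 × 9.1764 × 10⁻³ / 64 = 1.4051 × 10⁻³ s⁻².
N = √(1.4051 × 10⁻³) = 0.037485 rad s⁻¹ → T = 2π/N = 167.62 s = 2.7937 min ≈ 2.79 min.

2.79 min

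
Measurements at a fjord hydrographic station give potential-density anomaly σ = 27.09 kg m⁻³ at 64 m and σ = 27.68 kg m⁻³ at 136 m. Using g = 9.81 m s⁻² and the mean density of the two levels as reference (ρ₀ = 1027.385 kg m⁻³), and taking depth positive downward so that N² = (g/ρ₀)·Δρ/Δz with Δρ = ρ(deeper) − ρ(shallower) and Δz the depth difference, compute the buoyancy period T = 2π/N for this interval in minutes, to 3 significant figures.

11.8 min

Δρ = 1027.68 − 1027.09 = 0.59 kg m⁻³ over Δz = 136 − 64 = 72 m.
N² = (9.81/1027.385) × (0.59/72) = 7.8245 × 10⁻⁵ s⁻².
N = √(7.8245 × 10⁻⁵) = 8.8456 × 10⁻³ rad s⁻¹, so T = 2π/N = 710.32 s = 11.839 min ≈ 11.8 min.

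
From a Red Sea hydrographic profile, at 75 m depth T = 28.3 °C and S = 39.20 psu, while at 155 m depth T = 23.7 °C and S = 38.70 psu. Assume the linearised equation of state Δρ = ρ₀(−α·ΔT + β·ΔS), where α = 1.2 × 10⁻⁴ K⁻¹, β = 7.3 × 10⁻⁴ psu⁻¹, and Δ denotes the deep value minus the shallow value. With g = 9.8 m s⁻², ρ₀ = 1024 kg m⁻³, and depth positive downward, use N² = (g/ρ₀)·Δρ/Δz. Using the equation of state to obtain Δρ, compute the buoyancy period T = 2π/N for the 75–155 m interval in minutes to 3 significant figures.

ΔT = -4.6 K, ΔS = -0.50 psu (deep − shallow).
Δρ/ρ₀ = −αΔT + βΔS = 5.52 × 10⁻⁴ − 3.65 × 10⁻⁴ = 1.87 × 10⁻⁴, so Δρ ≈ 0.1915 kg m⁻³.
N² = (g/ρ₀)·Δρ/Δz = g·(Δρ/ρ₀)/Δz = 9.8 × 1.87 × 10⁻⁴ / 80 = 2.2908 × 10⁻⁵ s⁻².
N = √(2.2908 × 10⁻⁵) = 4.7862 × 10⁻³ rad s⁻¹ → T = 2π/N = 1.3128 × 10³ s = 21.880 min ≈ 21.9 min.

21.9 min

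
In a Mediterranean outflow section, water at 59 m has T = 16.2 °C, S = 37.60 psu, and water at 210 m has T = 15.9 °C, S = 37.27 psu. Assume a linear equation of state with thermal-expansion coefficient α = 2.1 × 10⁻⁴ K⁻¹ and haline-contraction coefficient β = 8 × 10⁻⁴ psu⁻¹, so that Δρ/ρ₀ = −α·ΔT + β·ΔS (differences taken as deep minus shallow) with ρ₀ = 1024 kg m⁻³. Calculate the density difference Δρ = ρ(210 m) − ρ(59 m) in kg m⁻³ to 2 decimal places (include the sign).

ΔT = -0.3 K, ΔS = -0.33 psu (deep − shallow).
Δρ/ρ₀ = −(2.1 × 10⁻⁴)(-0.3) + (8 × 10⁻⁴)(-0.33) = -2.01 × 10⁻⁴.
Δρ = 1024 × (-2.01 × 10⁻⁴) = -0.21 kg m⁻³.
Negative Δρ: lighter below, statically unstable.

-0.21 kg m⁻³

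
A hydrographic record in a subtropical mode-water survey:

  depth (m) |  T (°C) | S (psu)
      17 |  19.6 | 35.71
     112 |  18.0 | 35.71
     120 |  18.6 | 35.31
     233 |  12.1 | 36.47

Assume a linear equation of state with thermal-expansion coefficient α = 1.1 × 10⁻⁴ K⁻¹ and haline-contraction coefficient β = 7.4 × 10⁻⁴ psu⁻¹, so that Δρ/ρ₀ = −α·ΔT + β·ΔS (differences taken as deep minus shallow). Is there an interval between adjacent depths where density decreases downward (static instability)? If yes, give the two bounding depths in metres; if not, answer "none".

Evaluate Δρ/ρ₀ = −αΔT + βΔS across each adjacent pair:
  17–112 m: −αΔT+βΔS = −(1.1 × 10⁻⁴)(-1.6)+(7.4 × 10⁻⁴)(+0.00) = 1.8 × 10⁻⁴ → stable
  112–120 m: −αΔT+βΔS = −(1.1 × 10⁻⁴)(+0.6)+(7.4 × 10⁻⁴)(-0.40) = -3.6 × 10⁻⁴ → UNSTABLE
  120–233 m: −αΔT+βΔS = −(1.1 × 10⁻⁴)(-6.5)+(7.4 × 10⁻⁴)(+1.16) = 1.6 × 10⁻³ → stable
The 112–120 m interval has Δρ < 0: lighter water underlies denser water.

112–120 m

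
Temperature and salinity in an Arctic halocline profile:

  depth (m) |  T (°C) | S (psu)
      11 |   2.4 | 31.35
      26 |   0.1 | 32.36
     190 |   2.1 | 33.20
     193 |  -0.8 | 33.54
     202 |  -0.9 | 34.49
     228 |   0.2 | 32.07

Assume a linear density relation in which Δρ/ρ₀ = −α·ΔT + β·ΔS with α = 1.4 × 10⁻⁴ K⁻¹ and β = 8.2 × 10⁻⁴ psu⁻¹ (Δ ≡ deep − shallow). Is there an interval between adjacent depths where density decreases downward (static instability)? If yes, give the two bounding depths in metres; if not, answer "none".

202–228 m

Evaluate Δρ/ρ₀ = −αΔT + βΔS across each adjacent pair:
  11–26 m: −αΔT+βΔS = −(1.4 × 10⁻⁴)(-2.3)+(8.2 × 10⁻⁴)(+1.01) = 1.2 × 10⁻³ → stable
  26–190 m: −αΔT+βΔS = −(1.4 × 10⁻⁴)(+2.0)+(8.2 × 10⁻⁴)(+0.84) = 4.1 × 10⁻⁴ → stable
  190–193 m: −αΔT+βΔS = −(1.4 × 10⁻⁴)(-2.9)+(8.2 × 10⁻⁴)(+0.34) = 6.8 × 10⁻⁴ → stable
  193–202 m: −αΔT+βΔS = −(1.4 × 10⁻⁴)(-0.1)+(8.2 × 10⁻⁴)(+0.95) = 7.9 × 10⁻⁴ → stable
  202–228 m: −αΔT+βΔS = −(1.4 × 10⁻⁴)(+1.1)+(8.2 × 10⁻⁴)(-2.42) = -2.1 × 10⁻³ → UNSTABLE
The 202–228 m interval has Δρ < 0: lighter water underlies denser water.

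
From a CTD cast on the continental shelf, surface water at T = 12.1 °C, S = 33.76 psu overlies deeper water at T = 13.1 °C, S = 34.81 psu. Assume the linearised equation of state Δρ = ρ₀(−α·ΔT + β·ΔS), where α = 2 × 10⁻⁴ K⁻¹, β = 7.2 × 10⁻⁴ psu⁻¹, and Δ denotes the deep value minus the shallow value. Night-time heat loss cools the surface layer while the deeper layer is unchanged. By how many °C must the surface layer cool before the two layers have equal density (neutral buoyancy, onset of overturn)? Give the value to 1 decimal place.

2.8 °C

Neutral buoyancy requires Δρ = 0, i.e. −α(T_deep − T_surf′) + β(S_deep − S_surf) = 0.
T_surf′ = T_deep − (β/α)·ΔS = 13.1 − (7.2 × 10⁻⁴/2 × 10⁻⁴)·(+1.05) = 9.320 °C.
Cooling required: 12.1 − (9.320) = 2.780 °C.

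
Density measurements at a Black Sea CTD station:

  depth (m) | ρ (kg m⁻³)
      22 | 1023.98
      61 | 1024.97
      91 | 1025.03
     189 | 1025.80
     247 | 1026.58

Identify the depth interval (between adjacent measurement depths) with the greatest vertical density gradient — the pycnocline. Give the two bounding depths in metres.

Compute the density gradient over each adjacent pair:
  22–61 m: Δρ/Δz = 0.99/39 = 0.025 kg m⁻⁴
  61–91 m: Δρ/Δz = 0.06/30 = 2.0 × 10⁻³ kg m⁻⁴
  91–189 m: Δρ/Δz = 0.77/98 = 7.9 × 10⁻³ kg m⁻⁴
  189–247 m: Δρ/Δz = 0.78/58 = 0.013 kg m⁻⁴
The largest gradient is in the 22–61 m interval — the pycnocline.

22–61 m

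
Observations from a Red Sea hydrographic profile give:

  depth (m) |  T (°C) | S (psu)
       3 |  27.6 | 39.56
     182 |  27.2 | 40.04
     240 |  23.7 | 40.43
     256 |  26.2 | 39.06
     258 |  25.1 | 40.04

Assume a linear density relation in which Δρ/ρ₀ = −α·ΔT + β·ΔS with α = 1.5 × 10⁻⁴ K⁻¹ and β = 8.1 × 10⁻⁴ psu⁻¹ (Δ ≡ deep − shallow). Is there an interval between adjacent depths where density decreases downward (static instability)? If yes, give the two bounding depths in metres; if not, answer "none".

Evaluate Δρ/ρ₀ = −αΔT + βΔS across each adjacent pair:
  3–182 m: −αΔT+βΔS = −(1.5 × 10⁻⁴)(-0.4)+(8.1 × 10⁻⁴)(+0.48) = 4.5 × 10⁻⁴ → stable
  182–240 m: −αΔT+βΔS = −(1.5 × 10⁻⁴)(-3.5)+(8.1 × 10⁻⁴)(+0.39) = 8.4 × 10⁻⁴ → stable
  240–256 m: −αΔT+βΔS = −(1.5 × 10⁻⁴)(+2.5)+(8.1 × 10⁻⁴)(-1.37) = -1.5 × 10⁻³ → UNSTABLE
  256–258 m: −αΔT+βΔS = −(1.5 × 10⁻⁴)(-1.1)+(8.1 × 10⁻⁴)(+0.98) = 9.6 × 10⁻⁴ → stable
The 240–256 m interval has Δρ < 0: lighter water underlies denser water.

240–256 m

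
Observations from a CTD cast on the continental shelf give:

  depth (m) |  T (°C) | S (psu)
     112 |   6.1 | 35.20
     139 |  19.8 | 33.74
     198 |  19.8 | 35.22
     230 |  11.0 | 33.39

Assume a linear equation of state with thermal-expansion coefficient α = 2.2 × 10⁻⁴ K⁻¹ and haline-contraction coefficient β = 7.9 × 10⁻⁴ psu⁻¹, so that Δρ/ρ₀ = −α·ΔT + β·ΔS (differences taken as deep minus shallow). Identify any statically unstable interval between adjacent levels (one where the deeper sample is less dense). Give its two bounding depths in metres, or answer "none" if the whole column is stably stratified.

112–139 m

Evaluate Δρ/ρ₀ = −αΔT + βΔS across each adjacent pair:
  112–139 m: −αΔT+βΔS = −(2.2 × 10⁻⁴)(+13.7)+(7.9 × 10⁻⁴)(-1.46) = -4.2 × 10⁻³ → UNSTABLE
  139–198 m: −αΔT+βΔS = −(2.2 × 10⁻⁴)(+0.0)+(7.9 × 10⁻⁴)(+1.48) = 1.2 × 10⁻³ → stable
  198–230 m: −αΔT+βΔS = −(2.2 × 10⁻⁴)(-8.8)+(7.9 × 10⁻⁴)(-1.83) = 4.9 × 10⁻⁴ → stable
The 112–139 m interval has Δρ < 0: lighter water underlies denser water.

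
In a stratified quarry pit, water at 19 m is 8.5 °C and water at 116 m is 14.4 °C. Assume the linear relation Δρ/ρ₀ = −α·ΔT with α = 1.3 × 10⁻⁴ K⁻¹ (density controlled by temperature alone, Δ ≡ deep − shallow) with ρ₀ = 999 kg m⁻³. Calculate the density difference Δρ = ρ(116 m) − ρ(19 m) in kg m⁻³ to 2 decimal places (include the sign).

-0.77 kg m⁻³

ΔT = +5.9 K, Δρ/ρ₀ = −αΔT = -7.67 × 10⁻⁴.
Δρ = 999 × (-7.67 × 10⁻⁴) = -0.77 kg m⁻³.
Negative Δρ: lighter below, statically unstable.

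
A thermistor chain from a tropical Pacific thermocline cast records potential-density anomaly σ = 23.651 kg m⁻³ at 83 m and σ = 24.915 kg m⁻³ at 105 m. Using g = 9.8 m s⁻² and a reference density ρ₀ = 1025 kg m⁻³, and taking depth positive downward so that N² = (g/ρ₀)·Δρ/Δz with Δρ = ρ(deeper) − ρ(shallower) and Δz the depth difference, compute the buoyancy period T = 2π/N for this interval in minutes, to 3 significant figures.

Δρ = 1024.915 − 1023.651 = 1.264 kg m⁻³ over Δz = 105 − 83 = 22 m.
N² = (9.8/1025) × (1.264/22) = 5.4932 × 10⁻⁴ s⁻².
N = √(5.4932 × 10⁻⁴) = 0.023438 rad s⁻¹, so T = 2π/N = 268.08 s = 4.4680 min ≈ 4.47 min.

4.47 min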